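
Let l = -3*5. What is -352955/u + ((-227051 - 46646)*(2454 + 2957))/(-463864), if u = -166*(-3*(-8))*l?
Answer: 2208482775745/693012816 ≈ 3186.8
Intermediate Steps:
l = -15
u = 59760 (u = -166*(-3*(-8))*(-15) = -3984*(-15) = -166*(-360) = 59760)
-352955/u + ((-227051 - 46646)*(2454 + 2957))/(-463864) = -352955/59760 + ((-227051 - 46646)*(2454 + 2957))/(-463864) = -352955*1/59760 - 273697*5411*(-1/463864) = -70591/11952 - 1480974467*(-1/463864) = -70591/11952 + 1480974467/463864 = 2208482775745/693012816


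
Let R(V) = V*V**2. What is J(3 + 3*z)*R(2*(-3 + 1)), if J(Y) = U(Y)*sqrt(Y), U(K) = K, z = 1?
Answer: -384*sqrt(6) ≈ -940.60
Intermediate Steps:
R(V) = V**3
J(Y) = Y**(3/2) (J(Y) = Y*sqrt(Y) = Y**(3/2))
J(3 + 3*z)*R(2*(-3 + 1)) = (3 + 3*1)**(3/2)*(2*(-3 + 1))**3 = (3 + 3)**(3/2)*(2*(-2))**3 = 6**(3/2)*(-4)**3 = (6*sqrt(6))*(-64) = -384*sqrt(6)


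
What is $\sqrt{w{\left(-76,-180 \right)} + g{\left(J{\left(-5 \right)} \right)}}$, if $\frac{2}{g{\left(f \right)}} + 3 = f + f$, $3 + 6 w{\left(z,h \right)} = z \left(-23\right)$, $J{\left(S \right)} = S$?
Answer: $\frac{\sqrt{1768494}}{78} \approx 17.049$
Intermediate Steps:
$w{\left(z,h \right)} = - \frac{1}{2} - \frac{23 z}{6}$ ($w{\left(z,h \right)} = - \frac{1}{2} + \frac{z \left(-23\right)}{6} = - \frac{1}{2} + \frac{\left(-23\right) z}{6} = - \frac{1}{2} - \frac{23 z}{6}$)
$g{\left(f \right)} = \frac{2}{-3 + 2 f}$ ($g{\left(f \right)} = \frac{2}{-3 + \left(f + f\right)} = \frac{2}{-3 + 2 f}$)
$\sqrt{w{\left(-76,-180 \right)} + g{\left(J{\left(-5 \right)} \right)}} = \sqrt{\left(- \frac{1}{2} - - \frac{874}{3}\right) + \frac{2}{-3 + 2 \left(-5\right)}} = \sqrt{\left(- \frac{1}{2} + \frac{874}{3}\right) + \frac{2}{-3 - 10}} = \sqrt{\frac{1745}{6} + \frac{2}{-13}} = \sqrt{\frac{1745}{6} + 2 \left(- \frac{1}{13}\right)} = \sqrt{\frac{1745}{6} - \frac{2}{13}} = \sqrt{\frac{22673}{78}} = \frac{\sqrt{1768494}}{78}$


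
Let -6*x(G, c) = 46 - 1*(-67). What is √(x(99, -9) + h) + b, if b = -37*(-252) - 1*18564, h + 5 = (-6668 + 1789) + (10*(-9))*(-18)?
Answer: -9240 + I*√118182/6 ≈ -9240.0 + 57.296*I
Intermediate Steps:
x(G, c) = -113/6 (x(G, c) = -(46 - 1*(-67))/6 = -(46 + 67)/6 = -⅙*113 = -113/6)
h = -3264 (h = -5 + ((-6668 + 1789) + (10*(-9))*(-18)) = -5 + (-4879 - 90*(-18)) = -5 + (-4879 + 1620) = -5 - 3259 = -3264)
b = -9240 (b = 9324 - 18564 = -9240)
√(x(99, -9) + h) + b = √(-113/6 - 3264) - 9240 = √(-19697/6) - 9240 = I*√118182/6 - 9240 = -9240 + I*√118182/6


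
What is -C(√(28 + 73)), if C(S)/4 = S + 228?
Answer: -912 - 4*√101 ≈ -952.20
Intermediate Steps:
C(S) = 912 + 4*S (C(S) = 4*(S + 228) = 4*(228 + S) = 912 + 4*S)
-C(√(28 + 73)) = -(912 + 4*√(28 + 73)) = -(912 + 4*√101) = -912 - 4*√101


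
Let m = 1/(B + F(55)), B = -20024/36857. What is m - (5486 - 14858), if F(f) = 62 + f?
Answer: 40226956997/4292245 ≈ 9372.0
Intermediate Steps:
B = -20024/36857 (B = -20024*1/36857 = -20024/36857 ≈ -0.54329)
m = 36857/4292245 (m = 1/(-20024/36857 + (62 + 55)) = 1/(-20024/36857 + 117) = 1/(4292245/36857) = 36857/4292245 ≈ 0.0085869)
m - (5486 - 14858) = 36857/4292245 - (5486 - 14858) = 36857/4292245 - 1*(-9372) = 36857/4292245 + 9372 = 40226956997/4292245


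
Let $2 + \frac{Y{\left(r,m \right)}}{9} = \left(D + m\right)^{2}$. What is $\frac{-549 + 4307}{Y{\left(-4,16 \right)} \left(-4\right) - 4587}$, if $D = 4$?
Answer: $- \frac{3758}{18915} \approx -0.19868$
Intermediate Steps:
$Y{\left(r,m \right)} = -18 + 9 \left(4 + m\right)^{2}$
$\frac{-549 + 4307}{Y{\left(-4,16 \right)} \left(-4\right) - 4587} = \frac{-549 + 4307}{\left(-18 + 9 \left(4 + 16\right)^{2}\right) \left(-4\right) - 4587} = \frac{3758}{\left(-18 + 9 \cdot 20^{2}\right) \left(-4\right) - 4587} = \frac{3758}{\left(-18 + 9 \cdot 400\right) \left(-4\right) - 4587} = \frac{3758}{\left(-18 + 3600\right) \left(-4\right) - 4587} = \frac{3758}{3582 \left(-4\right) - 4587} = \frac{3758}{-14328 - 4587} = \frac{3758}{-18915} = 3758 \left(- \frac{1}{18915}\right) = - \frac{3758}{18915}$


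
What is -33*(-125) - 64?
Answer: 4061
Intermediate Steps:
-33*(-125) - 64 = 4125 - 64 = 4061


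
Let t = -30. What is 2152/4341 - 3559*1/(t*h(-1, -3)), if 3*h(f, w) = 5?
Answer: 15557219/217050 ≈ 71.676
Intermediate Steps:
h(f, w) = 5/3 (h(f, w) = (⅓)*5 = 5/3)
2152/4341 - 3559*1/(t*h(-1, -3)) = 2152/4341 - 3559/((-30*5/3)) = 2152*(1/4341) - 3559/(-50) = 2152/4341 - 3559*(-1/50) = 2152/4341 + 3559/50 = 15557219/217050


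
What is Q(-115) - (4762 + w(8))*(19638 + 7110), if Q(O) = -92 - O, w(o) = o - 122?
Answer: -124324681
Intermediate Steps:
w(o) = -122 + o
Q(-115) - (4762 + w(8))*(19638 + 7110) = (-92 - 1*(-115)) - (4762 + (-122 + 8))*(19638 + 7110) = (-92 + 115) - (4762 - 114)*26748 = 23 - 4648*26748 = 23 - 1*124324704 = 23 - 124324704 = -124324681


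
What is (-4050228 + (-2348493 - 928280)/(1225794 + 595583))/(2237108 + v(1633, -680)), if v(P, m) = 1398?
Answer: -7376995400729/4077163342762 ≈ -1.8093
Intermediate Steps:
(-4050228 + (-2348493 - 928280)/(1225794 + 595583))/(2237108 + v(1633, -680)) = (-4050228 + (-2348493 - 928280)/(1225794 + 595583))/(2237108 + 1398) = (-4050228 - 3276773/1821377)/2238506 = (-4050228 - 3276773*1/1821377)*(1/2238506) = (-4050228 - 3276773/1821377)*(1/2238506) = -7376995400729/1821377*1/2238506 = -7376995400729/4077163342762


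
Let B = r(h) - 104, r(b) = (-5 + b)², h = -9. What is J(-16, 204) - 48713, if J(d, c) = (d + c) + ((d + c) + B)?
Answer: -48245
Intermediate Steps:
B = 92 (B = (-5 - 9)² - 104 = (-14)² - 104 = 196 - 104 = 92)
J(d, c) = 92 + 2*c + 2*d (J(d, c) = (d + c) + ((d + c) + 92) = (c + d) + ((c + d) + 92) = (c + d) + (92 + c + d) = 92 + 2*c + 2*d)
J(-16, 204) - 48713 = (92 + 2*204 + 2*(-16)) - 48713 = (92 + 408 - 32) - 48713 = 468 - 48713 = -48245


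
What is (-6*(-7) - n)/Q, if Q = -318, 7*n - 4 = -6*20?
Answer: -205/1113 ≈ -0.18419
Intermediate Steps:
n = -116/7 (n = 4/7 + (-6*20)/7 = 4/7 + (1/7)*(-120) = 4/7 - 120/7 = -116/7 ≈ -16.571)
(-6*(-7) - n)/Q = (-6*(-7) - 1*(-116/7))/(-318) = (42 + 116/7)*(-1/318) = (410/7)*(-1/318) = -205/1113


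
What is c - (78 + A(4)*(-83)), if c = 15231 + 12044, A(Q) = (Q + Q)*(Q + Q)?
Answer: 32509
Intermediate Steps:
A(Q) = 4*Q² (A(Q) = (2*Q)*(2*Q) = 4*Q²)
c = 27275
c - (78 + A(4)*(-83)) = 27275 - (78 + (4*4²)*(-83)) = 27275 - (78 + (4*16)*(-83)) = 27275 - (78 + 64*(-83)) = 27275 - (78 - 5312) = 27275 - 1*(-5234) = 27275 + 5234 = 32509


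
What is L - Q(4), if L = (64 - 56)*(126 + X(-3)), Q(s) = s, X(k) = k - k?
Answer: 1004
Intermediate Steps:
X(k) = 0
L = 1008 (L = (64 - 56)*(126 + 0) = 8*126 = 1008)
L - Q(4) = 1008 - 1*4 = 1008 - 4 = 1004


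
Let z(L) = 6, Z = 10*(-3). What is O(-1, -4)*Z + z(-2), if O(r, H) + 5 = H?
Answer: 276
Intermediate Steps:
O(r, H) = -5 + H
Z = -30
O(-1, -4)*Z + z(-2) = (-5 - 4)*(-30) + 6 = -9*(-30) + 6 = 270 + 6 = 276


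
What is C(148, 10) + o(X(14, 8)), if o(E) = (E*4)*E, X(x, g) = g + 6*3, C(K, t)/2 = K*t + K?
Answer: 5960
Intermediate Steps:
C(K, t) = 2*K + 2*K*t (C(K, t) = 2*(K*t + K) = 2*(K + K*t) = 2*K + 2*K*t)
X(x, g) = 18 + g (X(x, g) = g + 18 = 18 + g)
o(E) = 4*E² (o(E) = (4*E)*E = 4*E²)
C(148, 10) + o(X(14, 8)) = 2*148*(1 + 10) + 4*(18 + 8)² = 2*148*11 + 4*26² = 3256 + 4*676 = 3256 + 2704 = 5960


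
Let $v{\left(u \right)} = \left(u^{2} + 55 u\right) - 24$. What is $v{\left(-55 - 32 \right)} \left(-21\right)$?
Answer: $-57960$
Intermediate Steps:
$v{\left(u \right)} = -24 + u^{2} + 55 u$
$v{\left(-55 - 32 \right)} \left(-21\right) = \left(-24 + \left(-55 - 32\right)^{2} + 55 \left(-55 - 32\right)\right) \left(-21\right) = \left(-24 + \left(-87\right)^{2} + 55 \left(-87\right)\right) \left(-21\right) = \left(-24 + 7569 - 4785\right) \left(-21\right) = 2760 \left(-21\right) = -57960$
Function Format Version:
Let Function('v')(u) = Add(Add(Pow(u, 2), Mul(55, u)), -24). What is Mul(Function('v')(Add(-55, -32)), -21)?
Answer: -57960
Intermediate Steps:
Function('v')(u) = Add(-24, Pow(u, 2), Mul(55, u))
Mul(Function('v')(Add(-55, -32)), -21) = Mul(Add(-24, Pow(Add(-55, -32), 2), Mul(55, Add(-55, -32))), -21) = Mul(Add(-24, Pow(-87, 2), Mul(55, -87)), -21) = Mul(Add(-24, 7569, -4785), -21) = Mul(2760, -21) = -57960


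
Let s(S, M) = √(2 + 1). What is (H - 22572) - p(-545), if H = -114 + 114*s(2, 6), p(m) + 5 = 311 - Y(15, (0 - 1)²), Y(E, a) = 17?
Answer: -22975 + 114*√3 ≈ -22778.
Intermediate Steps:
s(S, M) = √3
p(m) = 289 (p(m) = -5 + (311 - 1*17) = -5 + (311 - 17) = -5 + 294 = 289)
H = -114 + 114*√3 ≈ 83.454
(H - 22572) - p(-545) = ((-114 + 114*√3) - 22572) - 1*289 = (-22686 + 114*√3) - 289 = -22975 + 114*√3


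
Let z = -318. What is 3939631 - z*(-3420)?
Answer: 2852071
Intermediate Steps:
3939631 - z*(-3420) = 3939631 - (-318)*(-3420) = 3939631 - 1*1087560 = 3939631 - 1087560 = 2852071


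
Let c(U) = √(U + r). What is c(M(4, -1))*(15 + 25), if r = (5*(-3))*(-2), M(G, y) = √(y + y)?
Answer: 40*√(30 + I*√2) ≈ 219.15 + 5.1625*I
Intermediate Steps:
M(G, y) = √2*√y (M(G, y) = √(2*y) = √2*√y)
r = 30 (r = -15*(-2) = 30)
c(U) = √(30 + U) (c(U) = √(U + 30) = √(30 + U))
c(M(4, -1))*(15 + 25) = √(30 + √2*√(-1))*(15 + 25) = √(30 + √2*I)*40 = √(30 + I*√2)*40 = 40*√(30 + I*√2)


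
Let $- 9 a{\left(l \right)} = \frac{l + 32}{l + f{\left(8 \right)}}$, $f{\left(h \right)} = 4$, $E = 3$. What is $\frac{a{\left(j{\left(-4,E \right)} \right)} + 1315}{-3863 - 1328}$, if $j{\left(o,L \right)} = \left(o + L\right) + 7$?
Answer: $- \frac{59156}{233595} \approx -0.25324$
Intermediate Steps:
$j{\left(o,L \right)} = 7 + L + o$ ($j{\left(o,L \right)} = \left(L + o\right) + 7 = 7 + L + o$)
$a{\left(l \right)} = - \frac{32 + l}{9 \left(4 + l\right)}$ ($a{\left(l \right)} = - \frac{\left(l + 32\right) \frac{1}{l + 4}}{9} = - \frac{\left(32 + l\right) \frac{1}{4 + l}}{9} = - \frac{\frac{1}{4 + l} \left(32 + l\right)}{9} = - \frac{32 + l}{9 \left(4 + l\right)}$)
$\frac{a{\left(j{\left(-4,E \right)} \right)} + 1315}{-3863 - 1328} = \frac{\frac{-32 - \left(7 + 3 - 4\right)}{9 \left(4 + \left(7 + 3 - 4\right)\right)} + 1315}{-3863 - 1328} = \frac{\frac{-32 - 6}{9 \left(4 + 6\right)} + 1315}{-5191} = \left(\frac{-32 - 6}{9 \cdot 10} + 1315\right) \left(- \frac{1}{5191}\right) = \left(\frac{1}{9} \cdot \frac{1}{10} \left(-38\right) + 1315\right) \left(- \frac{1}{5191}\right) = \left(- \frac{19}{45} + 1315\right) \left(- \frac{1}{5191}\right) = \frac{59156}{45} \left(- \frac{1}{5191}\right) = - \frac{59156}{233595}$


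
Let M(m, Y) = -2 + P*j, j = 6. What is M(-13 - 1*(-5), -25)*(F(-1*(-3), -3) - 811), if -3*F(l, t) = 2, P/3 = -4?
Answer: 180190/3 ≈ 60063.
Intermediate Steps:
P = -12 (P = 3*(-4) = -12)
F(l, t) = -⅔ (F(l, t) = -⅓*2 = -⅔)
M(m, Y) = -74 (M(m, Y) = -2 - 12*6 = -2 - 72 = -74)
M(-13 - 1*(-5), -25)*(F(-1*(-3), -3) - 811) = -74*(-⅔ - 811) = -74*(-2435/3) = 180190/3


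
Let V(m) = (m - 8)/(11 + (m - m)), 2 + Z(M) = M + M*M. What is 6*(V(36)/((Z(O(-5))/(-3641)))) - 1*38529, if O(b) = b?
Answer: -124855/3 ≈ -41618.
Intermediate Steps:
Z(M) = -2 + M + M² (Z(M) = -2 + (M + M*M) = -2 + (M + M²) = -2 + M + M²)
V(m) = -8/11 + m/11 (V(m) = (-8 + m)/(11 + 0) = (-8 + m)/11 = (-8 + m)*(1/11) = -8/11 + m/11)
6*(V(36)/((Z(O(-5))/(-3641)))) - 1*38529 = 6*((-8/11 + (1/11)*36)/(((-2 - 5 + (-5)²)/(-3641)))) - 1*38529 = 6*((-8/11 + 36/11)/(((-2 - 5 + 25)*(-1/3641)))) - 38529 = 6*(28/(11*((18*(-1/3641))))) - 38529 = 6*(28/(11*(-18/3641))) - 38529 = 6*((28/11)*(-3641/18)) - 38529 = 6*(-4634/9) - 38529 = -9268/3 - 38529 = -124855/3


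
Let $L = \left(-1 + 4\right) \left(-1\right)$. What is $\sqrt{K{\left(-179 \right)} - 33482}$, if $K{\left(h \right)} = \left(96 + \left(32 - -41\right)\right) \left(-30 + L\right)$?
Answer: $i \sqrt{39059} \approx 197.63 i$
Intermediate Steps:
$L = -3$ ($L = 3 \left(-1\right) = -3$)
$K{\left(h \right)} = -5577$ ($K{\left(h \right)} = \left(96 + \left(32 - -41\right)\right) \left(-30 - 3\right) = \left(96 + \left(32 + 41\right)\right) \left(-33\right) = \left(96 + 73\right) \left(-33\right) = 169 \left(-33\right) = -5577$)
$\sqrt{K{\left(-179 \right)} - 33482} = \sqrt{-5577 - 33482} = \sqrt{-39059} = i \sqrt{39059}$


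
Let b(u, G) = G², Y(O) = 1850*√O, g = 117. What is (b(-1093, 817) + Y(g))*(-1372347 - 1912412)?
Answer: -2192540500151 - 18230412450*√13 ≈ -2.2583e+12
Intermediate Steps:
(b(-1093, 817) + Y(g))*(-1372347 - 1912412) = (817² + 1850*√117)*(-1372347 - 1912412) = (667489 + 1850*(3*√13))*(-3284759) = (667489 + 5550*√13)*(-3284759) = -2192540500151 - 18230412450*√13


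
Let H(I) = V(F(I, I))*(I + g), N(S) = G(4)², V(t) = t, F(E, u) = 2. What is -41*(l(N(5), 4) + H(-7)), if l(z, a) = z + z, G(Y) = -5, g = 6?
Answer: -1968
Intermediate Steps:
N(S) = 25 (N(S) = (-5)² = 25)
H(I) = 12 + 2*I (H(I) = 2*(I + 6) = 2*(6 + I) = 12 + 2*I)
l(z, a) = 2*z
-41*(l(N(5), 4) + H(-7)) = -41*(2*25 + (12 + 2*(-7))) = -41*(50 + (12 - 14)) = -41*(50 - 2) = -41*48 = -1968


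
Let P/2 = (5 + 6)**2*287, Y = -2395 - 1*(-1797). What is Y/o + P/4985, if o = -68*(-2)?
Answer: 3232357/338980 ≈ 9.5355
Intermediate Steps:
o = 136
Y = -598 (Y = -2395 + 1797 = -598)
P = 69454 (P = 2*((5 + 6)**2*287) = 2*(11**2*287) = 2*(121*287) = 2*34727 = 69454)
Y/o + P/4985 = -598/136 + 69454/4985 = -598*1/136 + 69454*(1/4985) = -299/68 + 69454/4985 = 3232357/338980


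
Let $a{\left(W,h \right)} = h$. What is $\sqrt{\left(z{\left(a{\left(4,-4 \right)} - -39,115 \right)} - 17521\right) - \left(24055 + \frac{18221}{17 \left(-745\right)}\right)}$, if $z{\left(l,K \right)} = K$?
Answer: $\frac{12 i \sqrt{46181985290}}{12665} \approx 203.62 i$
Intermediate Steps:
$\sqrt{\left(z{\left(a{\left(4,-4 \right)} - -39,115 \right)} - 17521\right) - \left(24055 + \frac{18221}{17 \left(-745\right)}\right)} = \sqrt{\left(115 - 17521\right) - \left(24055 + \frac{18221}{17 \left(-745\right)}\right)} = \sqrt{-17406 - \left(24055 + \frac{18221}{-12665}\right)} = \sqrt{-17406 - \frac{304638354}{12665}} = \sqrt{- \frac{525085344}{12665}} = \frac{12 i \sqrt{46181985290}}{12665}$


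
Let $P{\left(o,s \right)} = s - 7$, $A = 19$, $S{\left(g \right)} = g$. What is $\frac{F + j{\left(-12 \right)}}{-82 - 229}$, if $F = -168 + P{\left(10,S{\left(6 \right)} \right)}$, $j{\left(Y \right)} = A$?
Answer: $\frac{150}{311} \approx 0.48232$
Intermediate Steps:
$P{\left(o,s \right)} = -7 + s$ ($P{\left(o,s \right)} = s - 7 = -7 + s$)
$j{\left(Y \right)} = 19$
$F = -169$ ($F = -168 + \left(-7 + 6\right) = -168 - 1 = -169$)
$\frac{F + j{\left(-12 \right)}}{-82 - 229} = \frac{-169 + 19}{-82 - 229} = - \frac{150}{-311} = \left(-150\right) \left(- \frac{1}{311}\right) = \frac{150}{311}$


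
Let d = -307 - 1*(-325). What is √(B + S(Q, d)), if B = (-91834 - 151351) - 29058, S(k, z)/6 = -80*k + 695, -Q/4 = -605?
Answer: 7*I*√29177 ≈ 1195.7*I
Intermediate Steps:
Q = 2420 (Q = -4*(-605) = 2420)
d = 18 (d = -307 + 325 = 18)
S(k, z) = 4170 - 480*k (S(k, z) = 6*(-80*k + 695) = 6*(695 - 80*k) = 4170 - 480*k)
B = -272243 (B = -243185 - 29058 = -272243)
√(B + S(Q, d)) = √(-272243 + (4170 - 480*2420)) = √(-272243 + (4170 - 1161600)) = √(-272243 - 1157430) = √(-1429673) = 7*I*√29177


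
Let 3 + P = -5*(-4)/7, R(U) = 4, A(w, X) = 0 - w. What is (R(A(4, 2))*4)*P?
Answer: -16/7 ≈ -2.2857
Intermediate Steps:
A(w, X) = -w
P = -⅐ (P = -3 - 5*(-4)/7 = -3 + 20*(⅐) = -3 + 20/7 = -⅐ ≈ -0.14286)
(R(A(4, 2))*4)*P = (4*4)*(-⅐) = 16*(-⅐) = -16/7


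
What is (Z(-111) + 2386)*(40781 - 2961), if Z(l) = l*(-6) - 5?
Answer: 115237540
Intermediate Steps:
Z(l) = -5 - 6*l (Z(l) = -6*l - 5 = -5 - 6*l)
(Z(-111) + 2386)*(40781 - 2961) = ((-5 - 6*(-111)) + 2386)*(40781 - 2961) = ((-5 + 666) + 2386)*37820 = (661 + 2386)*37820 = 3047*37820 = 115237540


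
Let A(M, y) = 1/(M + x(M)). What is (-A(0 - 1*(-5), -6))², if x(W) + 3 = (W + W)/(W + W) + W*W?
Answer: 1/784 ≈ 0.0012755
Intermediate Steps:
x(W) = -2 + W² (x(W) = -3 + ((W + W)/(W + W) + W*W) = -3 + ((2*W)/((2*W)) + W²) = -3 + ((2*W)*(1/(2*W)) + W²) = -3 + (1 + W²) = -2 + W²)
A(M, y) = 1/(-2 + M + M²) (A(M, y) = 1/(M + (-2 + M²)) = 1/(-2 + M + M²))
(-A(0 - 1*(-5), -6))² = (-1/(-2 + (0 - 1*(-5)) + (0 - 1*(-5))²))² = (-1/(-2 + (0 + 5) + (0 + 5)²))² = (-1/(-2 + 5 + 5²))² = (-1/(-2 + 5 + 25))² = (-1/28)² = 1/784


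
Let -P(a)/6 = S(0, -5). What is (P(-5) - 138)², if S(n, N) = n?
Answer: 19044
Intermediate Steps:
P(a) = 0 (P(a) = -6*0 = 0)
(P(-5) - 138)² = (0 - 138)² = (-138)² = 19044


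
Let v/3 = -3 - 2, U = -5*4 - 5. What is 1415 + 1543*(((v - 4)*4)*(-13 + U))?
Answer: 4457599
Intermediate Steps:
U = -25 (U = -20 - 5 = -25)
v = -15 (v = 3*(-3 - 2) = 3*(-5) = -15)
1415 + 1543*(((v - 4)*4)*(-13 + U)) = 1415 + 1543*(((-15 - 4)*4)*(-13 - 25)) = 1415 + 1543*(-19*4*(-38)) = 1415 + 1543*(-76*(-38)) = 1415 + 1543*2888 = 1415 + 4456184 = 4457599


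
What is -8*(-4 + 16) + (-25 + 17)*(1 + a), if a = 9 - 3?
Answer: -152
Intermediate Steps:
a = 6
-8*(-4 + 16) + (-25 + 17)*(1 + a) = -8*(-4 + 16) + (-25 + 17)*(1 + 6) = -8*12 - 8*7 = -96 - 56 = -152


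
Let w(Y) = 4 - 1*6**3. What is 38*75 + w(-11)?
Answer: 2638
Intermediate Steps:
w(Y) = -212 (w(Y) = 4 - 1*216 = 4 - 216 = -212)
38*75 + w(-11) = 38*75 - 212 = 2850 - 212 = 2638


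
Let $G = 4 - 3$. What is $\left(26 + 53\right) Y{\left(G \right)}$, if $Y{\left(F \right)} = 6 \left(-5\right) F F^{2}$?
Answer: $-2370$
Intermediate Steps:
$G = 1$
$Y{\left(F \right)} = - 30 F^{3}$ ($Y{\left(F \right)} = - 30 F F^{2} = - 30 F^{3}$)
$\left(26 + 53\right) Y{\left(G \right)} = \left(26 + 53\right) \left(- 30 \cdot 1^{3}\right) = 79 \left(\left(-30\right) 1\right) = 79 \left(-30\right) = -2370$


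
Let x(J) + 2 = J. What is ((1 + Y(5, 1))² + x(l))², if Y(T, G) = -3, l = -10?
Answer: 64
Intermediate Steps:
x(J) = -2 + J
((1 + Y(5, 1))² + x(l))² = ((1 - 3)² + (-2 - 10))² = ((-2)² - 12)² = (4 - 12)² = (-8)² = 64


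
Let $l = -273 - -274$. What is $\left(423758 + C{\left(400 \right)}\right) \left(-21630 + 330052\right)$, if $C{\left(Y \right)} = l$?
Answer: $130696598298$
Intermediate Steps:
$l = 1$ ($l = -273 + 274 = 1$)
$C{\left(Y \right)} = 1$
$\left(423758 + C{\left(400 \right)}\right) \left(-21630 + 330052\right) = \left(423758 + 1\right) \left(-21630 + 330052\right) = 423759 \cdot 308422 = 130696598298$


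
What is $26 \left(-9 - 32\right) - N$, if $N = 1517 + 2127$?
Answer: $-4710$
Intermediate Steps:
$N = 3644$
$26 \left(-9 - 32\right) - N = 26 \left(-9 - 32\right) - 3644 = 26 \left(-41\right) - 3644 = -1066 - 3644 = -4710$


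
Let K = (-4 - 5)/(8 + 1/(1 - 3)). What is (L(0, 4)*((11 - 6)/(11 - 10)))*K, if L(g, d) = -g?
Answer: 0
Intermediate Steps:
K = -6/5 (K = -9/(8 + 1/(-2)) = -9/(8 - ½) = -9/15/2 = -9*2/15 = -6/5 ≈ -1.2000)
(L(0, 4)*((11 - 6)/(11 - 10)))*K = ((-1*0)*((11 - 6)/(11 - 10)))*(-6/5) = (0*(5/1))*(-6/5) = (0*(5*1))*(-6/5) = (0*5)*(-6/5) = 0*(-6/5) = 0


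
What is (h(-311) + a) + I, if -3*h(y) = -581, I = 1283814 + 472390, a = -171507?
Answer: 4754672/3 ≈ 1.5849e+6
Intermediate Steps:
I = 1756204
h(y) = 581/3 (h(y) = -⅓*(-581) = 581/3)
(h(-311) + a) + I = (581/3 - 171507) + 1756204 = -513940/3 + 1756204 = 4754672/3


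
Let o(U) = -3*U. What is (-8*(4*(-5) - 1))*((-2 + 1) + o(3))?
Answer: -1680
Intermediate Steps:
(-8*(4*(-5) - 1))*((-2 + 1) + o(3)) = (-8*(4*(-5) - 1))*((-2 + 1) - 3*3) = (-8*(-20 - 1))*(-1 - 9) = -8*(-21)*(-10) = 168*(-10) = -1680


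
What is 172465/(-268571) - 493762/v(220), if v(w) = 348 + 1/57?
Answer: -7562199972019/5327642927 ≈ -1419.4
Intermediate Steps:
v(w) = 19837/57 (v(w) = 348 + 1/57 = 19837/57)
172465/(-268571) - 493762/v(220) = 172465/(-268571) - 493762/19837/57 = 172465*(-1/268571) - 493762*57/19837 = -172465/268571 - 28144434/19837 = -7562199972019/5327642927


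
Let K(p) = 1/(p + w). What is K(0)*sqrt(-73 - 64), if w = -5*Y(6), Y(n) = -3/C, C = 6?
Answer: 2*I*sqrt(137)/5 ≈ 4.6819*I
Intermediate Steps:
Y(n) = -1/2 (Y(n) = -3/6 = -3*1/6 = -1/2)
w = 5/2 (w = -5*(-1/2) = 5/2 ≈ 2.5000)
K(p) = 1/(5/2 + p) (K(p) = 1/(p + 5/2) = 1/(5/2 + p))
K(0)*sqrt(-73 - 64) = (2/(5 + 2*0))*sqrt(-73 - 64) = (2/(5 + 0))*sqrt(-137) = (2/5)*(I*sqrt(137)) = (2*(1/5))*(I*sqrt(137)) = 2*(I*sqrt(137))/5 = 2*I*sqrt(137)/5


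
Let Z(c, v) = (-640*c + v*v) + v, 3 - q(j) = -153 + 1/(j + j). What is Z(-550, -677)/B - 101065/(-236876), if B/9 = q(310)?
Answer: 39665330995285/68731229532 ≈ 577.11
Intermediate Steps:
q(j) = 156 - 1/(2*j) (q(j) = 3 - (-153 + 1/(j + j)) = 3 - (-153 + 1/(2*j)) = 3 + (153 - 1/(2*j)) = 156 - 1/(2*j))
Z(c, v) = v + v² - 640*c (Z(c, v) = (-640*c + v²) + v = (v² - 640*c) + v = v + v² - 640*c)
B = 870471/620 (B = 9*(156 - ½/310) = 9*(156 - ½*1/310) = 9*(156 - 1/620) = 9*(96719/620) = 870471/620 ≈ 1404.0)
Z(-550, -677)/B - 101065/(-236876) = (-677 + (-677)² - 640*(-550))/(870471/620) - 101065/(-236876) = (-677 + 458329 + 352000)*(620/870471) - 101065*(-1/236876) = 809652*(620/870471) + 101065/236876 = 167328080/290157 + 101065/236876 = 39665330995285/68731229532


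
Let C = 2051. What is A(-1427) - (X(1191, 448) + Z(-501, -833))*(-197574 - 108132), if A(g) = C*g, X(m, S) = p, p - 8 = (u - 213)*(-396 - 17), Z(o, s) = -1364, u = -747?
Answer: 120788850767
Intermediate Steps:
p = 396488 (p = 8 + (-747 - 213)*(-396 - 17) = 8 - 960*(-413) = 8 + 396480 = 396488)
X(m, S) = 396488
A(g) = 2051*g
A(-1427) - (X(1191, 448) + Z(-501, -833))*(-197574 - 108132) = 2051*(-1427) - (396488 - 1364)*(-197574 - 108132) = -2926777 - 395124*(-305706) = -2926777 - 1*(-120791777544) = -2926777 + 120791777544 = 120788850767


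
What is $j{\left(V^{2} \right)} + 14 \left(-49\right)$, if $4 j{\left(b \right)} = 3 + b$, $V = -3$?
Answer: $-683$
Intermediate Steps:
$j{\left(b \right)} = \frac{3}{4} + \frac{b}{4}$ ($j{\left(b \right)} = \frac{3 + b}{4} = \frac{3}{4} + \frac{b}{4}$)
$j{\left(V^{2} \right)} + 14 \left(-49\right) = \left(\frac{3}{4} + \frac{\left(-3\right)^{2}}{4}\right) + 14 \left(-49\right) = \left(\frac{3}{4} + \frac{1}{4} \cdot 9\right) - 686 = \left(\frac{3}{4} + \frac{9}{4}\right) - 686 = 3 - 686 = -683$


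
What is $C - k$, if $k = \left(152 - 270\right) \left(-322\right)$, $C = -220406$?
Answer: $-258402$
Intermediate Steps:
$k = 37996$ ($k = \left(-118\right) \left(-322\right) = 37996$)
$C - k = -220406 - 37996 = -258402$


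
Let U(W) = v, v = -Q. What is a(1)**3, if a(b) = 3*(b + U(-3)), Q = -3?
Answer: 1728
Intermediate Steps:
v = 3 (v = -1*(-3) = 3)
U(W) = 3
a(b) = 9 + 3*b (a(b) = 3*(b + 3) = 3*(3 + b) = 9 + 3*b)
a(1)**3 = (9 + 3*1)**3 = (9 + 3)**3 = 12**3 = 1728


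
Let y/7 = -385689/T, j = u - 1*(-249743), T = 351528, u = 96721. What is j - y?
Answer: 40598165605/117176 ≈ 3.4647e+5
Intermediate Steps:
j = 346464 (j = 96721 - 1*(-249743) = 96721 + 249743 = 346464)
y = -899941/117176 (y = 7*(-385689/351528) = 7*(-385689*1/351528) = 7*(-128563/117176) = -899941/117176 ≈ -7.6803)
j - y = 346464 - 1*(-899941/117176) = 346464 + 899941/117176 = 40598165605/117176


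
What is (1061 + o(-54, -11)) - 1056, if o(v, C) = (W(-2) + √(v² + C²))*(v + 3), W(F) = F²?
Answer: -199 - 51*√3037 ≈ -3009.6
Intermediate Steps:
o(v, C) = (3 + v)*(4 + √(C² + v²)) (o(v, C) = ((-2)² + √(v² + C²))*(v + 3) = (4 + √(C² + v²))*(3 + v) = (3 + v)*(4 + √(C² + v²)))
(1061 + o(-54, -11)) - 1056 = (1061 + (12 + 3*√((-11)² + (-54)²) + 4*(-54) - 54*√((-11)² + (-54)²))) - 1056 = (1061 + (12 + 3*√(121 + 2916) - 216 - 54*√(121 + 2916))) - 1056 = (1061 + (12 + 3*√3037 - 216 - 54*√3037)) - 1056 = (1061 + (-204 - 51*√3037)) - 1056 = (857 - 51*√3037) - 1056 = -199 - 51*√3037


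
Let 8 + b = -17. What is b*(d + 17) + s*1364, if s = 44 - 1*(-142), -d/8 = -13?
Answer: 250679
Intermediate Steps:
d = 104 (d = -8*(-13) = 104)
b = -25 (b = -8 - 17 = -25)
s = 186 (s = 44 + 142 = 186)
b*(d + 17) + s*1364 = -25*(104 + 17) + 186*1364 = -25*121 + 253704 = -3025 + 253704 = 250679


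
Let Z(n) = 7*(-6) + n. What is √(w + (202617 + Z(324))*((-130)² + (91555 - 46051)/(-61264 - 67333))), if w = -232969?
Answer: √56700864996022724267/128597 ≈ 58555.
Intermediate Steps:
Z(n) = -42 + n
√(w + (202617 + Z(324))*((-130)² + (91555 - 46051)/(-61264 - 67333))) = √(-232969 + (202617 + (-42 + 324))*((-130)² + (91555 - 46051)/(-61264 - 67333))) = √(-232969 + (202617 + 282)*(16900 + 45504/(-128597))) = √(-232969 + 202899*(16900 + 45504*(-1/128597))) = √(-232969 + 202899*(16900 - 45504/128597)) = √(-232969 + 202899*(2173243796/128597)) = √(-232969 + 440948992964604/128597) = √(440919033850111/128597) = √56700864996022724267/128597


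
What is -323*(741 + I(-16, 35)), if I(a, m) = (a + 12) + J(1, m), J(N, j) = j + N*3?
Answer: -250325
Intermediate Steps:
J(N, j) = j + 3*N
I(a, m) = 15 + a + m (I(a, m) = (a + 12) + (m + 3*1) = (12 + a) + (m + 3) = (12 + a) + (3 + m) = 15 + a + m)
-323*(741 + I(-16, 35)) = -323*(741 + (15 - 16 + 35)) = -323*(741 + 34) = -323*775 = -250325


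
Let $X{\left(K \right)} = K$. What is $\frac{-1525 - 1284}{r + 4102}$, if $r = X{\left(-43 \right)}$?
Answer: $- \frac{2809}{4059} \approx -0.69204$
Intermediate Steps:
$r = -43$
$\frac{-1525 - 1284}{r + 4102} = \frac{-1525 - 1284}{-43 + 4102} = - \frac{2809}{4059}$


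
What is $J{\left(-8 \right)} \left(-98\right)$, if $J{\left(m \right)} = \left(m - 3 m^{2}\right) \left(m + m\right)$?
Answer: $-313600$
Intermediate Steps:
$J{\left(m \right)} = 2 m \left(m - 3 m^{2}\right)$ ($J{\left(m \right)} = \left(m - 3 m^{2}\right) 2 m = 2 m \left(m - 3 m^{2}\right)$)
$J{\left(-8 \right)} \left(-98\right) = \left(-8\right)^{2} \left(2 - -48\right) \left(-98\right) = 64 \left(2 + 48\right) \left(-98\right) = 64 \cdot 50 \left(-98\right) = 3200 \left(-98\right) = -313600$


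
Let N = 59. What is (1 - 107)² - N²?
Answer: 7755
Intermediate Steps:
(1 - 107)² - N² = (1 - 107)² - 1*59² = (-106)² - 1*3481 = 11236 - 3481 = 7755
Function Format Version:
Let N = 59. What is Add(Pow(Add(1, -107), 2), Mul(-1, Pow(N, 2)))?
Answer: 7755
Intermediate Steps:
Add(Pow(Add(1, -107), 2), Mul(-1, Pow(N, 2))) = Add(Pow(Add(1, -107), 2), Mul(-1, Pow(59, 2))) = Add(Pow(-106, 2), Mul(-1, 3481)) = Add(11236, -3481) = 7755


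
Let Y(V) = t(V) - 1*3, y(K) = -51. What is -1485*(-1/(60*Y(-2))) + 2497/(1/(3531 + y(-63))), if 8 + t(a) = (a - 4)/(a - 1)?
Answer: 34758229/4 ≈ 8.6896e+6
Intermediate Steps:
t(a) = -8 + (-4 + a)/(-1 + a) (t(a) = -8 + (a - 4)/(a - 1) = -8 + (-4 + a)/(-1 + a))
Y(V) = -3 + (4 - 7*V)/(-1 + V) (Y(V) = (4 - 7*V)/(-1 + V) - 1*3 = (4 - 7*V)/(-1 + V) - 3 = -3 + (4 - 7*V)/(-1 + V))
-1485*(-1/(60*Y(-2))) + 2497/(1/(3531 + y(-63))) = -1485*(-(-1 - 2)/(60*(7 - 10*(-2)))) + 2497/(1/(3531 - 51)) = -1485*1/(20*(7 + 20)) + 2497/(1/3480) = -1485/((6*(-1/3*27))*(-10)) + 2497/(1/3480) = -1485/((6*(-9))*(-10)) + 2497*3480 = -1485/((-54*(-10))) + 8689560 = -1485/540 + 8689560 = -1485*1/540 + 8689560 = -11/4 + 8689560 = 34758229/4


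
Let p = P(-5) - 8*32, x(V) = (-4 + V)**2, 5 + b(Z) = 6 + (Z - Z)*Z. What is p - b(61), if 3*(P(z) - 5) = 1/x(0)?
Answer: -12095/48 ≈ -251.98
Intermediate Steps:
b(Z) = 1 (b(Z) = -5 + (6 + (Z - Z)*Z) = -5 + (6 + 0*Z) = -5 + (6 + 0) = -5 + 6 = 1)
P(z) = 241/48 (P(z) = 5 + 1/(3*((-4 + 0)**2)) = 5 + 1/(3*((-4)**2)) = 5 + (1/3)/16 = 5 + (1/3)*(1/16) = 5 + 1/48 = 241/48)
p = -12047/48 (p = 241/48 - 8*32 = 241/48 - 256 = -12047/48 ≈ -250.98)
p - b(61) = -12047/48 - 1*1 = -12047/48 - 1 = -12095/48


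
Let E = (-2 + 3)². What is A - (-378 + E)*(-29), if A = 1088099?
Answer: 1077166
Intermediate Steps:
E = 1 (E = 1² = 1)
A - (-378 + E)*(-29) = 1088099 - (-378 + 1)*(-29) = 1088099 - (-377)*(-29) = 1088099 - 1*10933 = 1088099 - 10933 = 1077166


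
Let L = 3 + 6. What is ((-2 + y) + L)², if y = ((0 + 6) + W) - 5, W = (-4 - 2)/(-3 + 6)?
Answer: 36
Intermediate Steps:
L = 9
W = -2 (W = -6/3 = -6*⅓ = -2)
y = -1 (y = ((0 + 6) - 2) - 5 = (6 - 2) - 5 = 4 - 5 = -1)
((-2 + y) + L)² = ((-2 - 1) + 9)² = (-3 + 9)² = 6² = 36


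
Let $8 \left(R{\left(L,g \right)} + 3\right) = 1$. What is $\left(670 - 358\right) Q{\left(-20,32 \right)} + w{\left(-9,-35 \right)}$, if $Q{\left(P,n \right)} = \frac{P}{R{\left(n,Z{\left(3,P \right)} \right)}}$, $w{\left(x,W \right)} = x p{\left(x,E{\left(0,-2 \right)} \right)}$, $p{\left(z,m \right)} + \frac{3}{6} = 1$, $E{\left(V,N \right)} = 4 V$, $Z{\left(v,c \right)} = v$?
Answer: $\frac{99633}{46} \approx 2165.9$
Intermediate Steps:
$R{\left(L,g \right)} = - \frac{23}{8}$ ($R{\left(L,g \right)} = -3 + \frac{1}{8} \cdot 1 = -3 + \frac{1}{8} = - \frac{23}{8}$)
$p{\left(z,m \right)} = \frac{1}{2}$ ($p{\left(z,m \right)} = - \frac{1}{2} + 1 = \frac{1}{2}$)
$w{\left(x,W \right)} = \frac{x}{2}$ ($w{\left(x,W \right)} = x \frac{1}{2} = \frac{x}{2}$)
$Q{\left(P,n \right)} = - \frac{8 P}{23}$ ($Q{\left(P,n \right)} = \frac{P}{- \frac{23}{8}} = P \left(- \frac{8}{23}\right) = - \frac{8 P}{23}$)
$\left(670 - 358\right) Q{\left(-20,32 \right)} + w{\left(-9,-35 \right)} = \left(670 - 358\right) \left(\left(- \frac{8}{23}\right) \left(-20\right)\right) + \frac{1}{2} \left(-9\right) = 312 \cdot \frac{160}{23} - \frac{9}{2} = \frac{49920}{23} - \frac{9}{2} = \frac{99633}{46}$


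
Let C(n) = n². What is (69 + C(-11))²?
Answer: 36100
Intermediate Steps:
(69 + C(-11))² = (69 + (-11)²)² = (69 + 121)² = 190² = 36100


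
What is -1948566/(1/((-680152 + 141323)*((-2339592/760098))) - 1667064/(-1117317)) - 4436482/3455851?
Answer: -526945314919130597113742277154/403483744134825685704751 ≈ -1.3060e+6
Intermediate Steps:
-1948566/(1/((-680152 + 141323)*((-2339592/760098))) - 1667064/(-1117317)) - 4436482/3455851 = -1948566/(1/((-538829)*((-2339592*1/760098))) - 1667064*(-1/1117317)) - 4436482*1/3455851 = -1948566/(-1/(538829*(-389932/126683)) + 555688/372439) - 4436482/3455851 = -1948566/(-1/538829*(-126683/389932) + 555688/372439) - 4436482/3455851 = -1948566/(126683/210106669628 + 555688/372439) - 4436482/3455851 = -1948566/116753802213933901/78251917929582692 - 4436482/3455851 = -1948566*78251917929582692/116753802213933901 - 4436482/3455851 = -152479026712375227819672/116753802213933901 - 4436482/3455851 = -526945314919130597113742277154/403483744134825685704751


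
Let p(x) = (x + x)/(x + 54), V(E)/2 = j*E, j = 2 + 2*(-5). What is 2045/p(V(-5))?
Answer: 27403/16 ≈ 1712.7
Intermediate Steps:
j = -8 (j = 2 - 10 = -8)
V(E) = -16*E (V(E) = 2*(-8*E) = -16*E)
p(x) = 2*x/(54 + x) (p(x) = (2*x)/(54 + x) = 2*x/(54 + x))
2045/p(V(-5)) = 2045/((2*(-16*(-5))/(54 - 16*(-5)))) = 2045/((2*80/(54 + 80))) = 2045/((2*80/134)) = 2045/((2*80*(1/134))) = 2045/(80/67) = 2045*(67/80) = 27403/16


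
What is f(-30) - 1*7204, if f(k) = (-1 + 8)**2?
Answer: -7155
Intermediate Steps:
f(k) = 49 (f(k) = 7**2 = 49)
f(-30) - 1*7204 = 49 - 1*7204 = 49 - 7204 = -7155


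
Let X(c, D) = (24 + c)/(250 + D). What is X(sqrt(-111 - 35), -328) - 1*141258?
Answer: -1836358/13 - I*sqrt(146)/78 ≈ -1.4126e+5 - 0.15491*I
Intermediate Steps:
X(c, D) = (24 + c)/(250 + D)
X(sqrt(-111 - 35), -328) - 1*141258 = (24 + sqrt(-111 - 35))/(250 - 328) - 1*141258 = (24 + sqrt(-146))/(-78) - 141258 = -(24 + I*sqrt(146))/78 - 141258 = (-4/13 - I*sqrt(146)/78) - 141258 = -1836358/13 - I*sqrt(146)/78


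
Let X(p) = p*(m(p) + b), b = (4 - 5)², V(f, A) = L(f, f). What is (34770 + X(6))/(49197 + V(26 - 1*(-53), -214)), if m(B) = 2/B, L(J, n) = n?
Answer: 17389/24638 ≈ 0.70578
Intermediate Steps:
V(f, A) = f
b = 1 (b = (-1)² = 1)
X(p) = p*(1 + 2/p) (X(p) = p*(2/p + 1) = p*(1 + 2/p))
(34770 + X(6))/(49197 + V(26 - 1*(-53), -214)) = (34770 + (2 + 6))/(49197 + (26 - 1*(-53))) = (34770 + 8)/(49197 + (26 + 53)) = 34778/(49197 + 79) = 34778/49276 = 34778*(1/49276) = 17389/24638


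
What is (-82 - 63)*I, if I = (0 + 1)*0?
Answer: 0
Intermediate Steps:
I = 0 (I = 1*0 = 0)
(-82 - 63)*I = (-82 - 63)*0 = -145*0 = 0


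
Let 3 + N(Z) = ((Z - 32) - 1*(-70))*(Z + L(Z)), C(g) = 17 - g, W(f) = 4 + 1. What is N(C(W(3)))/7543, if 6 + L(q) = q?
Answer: 897/7543 ≈ 0.11892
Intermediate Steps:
W(f) = 5
L(q) = -6 + q
N(Z) = -3 + (-6 + 2*Z)*(38 + Z) (N(Z) = -3 + ((Z - 32) - 1*(-70))*(Z + (-6 + Z)) = -3 + ((-32 + Z) + 70)*(-6 + 2*Z) = -3 + (38 + Z)*(-6 + 2*Z) = -3 + (-6 + 2*Z)*(38 + Z))
N(C(W(3)))/7543 = (-231 + 2*(17 - 1*5)**2 + 70*(17 - 1*5))/7543 = (-231 + 2*(17 - 5)**2 + 70*(17 - 5))*(1/7543) = (-231 + 2*12**2 + 70*12)*(1/7543) = (-231 + 2*144 + 840)*(1/7543) = (-231 + 288 + 840)*(1/7543) = 897*(1/7543) = 897/7543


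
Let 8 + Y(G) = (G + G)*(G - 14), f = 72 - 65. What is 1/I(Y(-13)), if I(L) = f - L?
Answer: -1/687 ≈ -0.0014556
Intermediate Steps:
f = 7
Y(G) = -8 + 2*G*(-14 + G) (Y(G) = -8 + (G + G)*(G - 14) = -8 + (2*G)*(-14 + G) = -8 + 2*G*(-14 + G))
I(L) = 7 - L
1/I(Y(-13)) = 1/(7 - (-8 - 28*(-13) + 2*(-13)**2)) = 1/(7 - (-8 + 364 + 2*169)) = 1/(7 - (-8 + 364 + 338)) = 1/(7 - 1*694) = 1/(7 - 694) = 1/(-687) = -1/687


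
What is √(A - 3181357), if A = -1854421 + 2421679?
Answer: I*√2614099 ≈ 1616.8*I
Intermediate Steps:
A = 567258
√(A - 3181357) = √(567258 - 3181357) = √(-2614099) = I*√2614099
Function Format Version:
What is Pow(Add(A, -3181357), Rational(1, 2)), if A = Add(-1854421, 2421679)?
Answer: Mul(I, Pow(2614099, Rational(1, 2))) ≈ Mul(1616.8, I)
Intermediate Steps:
A = 567258
Pow(Add(A, -3181357), Rational(1, 2)) = Pow(Add(567258, -3181357), Rational(1, 2)) = Pow(-2614099, Rational(1, 2)) = Mul(I, Pow(2614099, Rational(1, 2)))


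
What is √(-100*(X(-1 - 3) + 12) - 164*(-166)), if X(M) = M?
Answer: 6*√734 ≈ 162.55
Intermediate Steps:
√(-100*(X(-1 - 3) + 12) - 164*(-166)) = √(-100*((-1 - 3) + 12) - 164*(-166)) = √(-100*(-4 + 12) + 27224) = √(-100*8 + 27224) = √(-800 + 27224) = √26424 = 6*√734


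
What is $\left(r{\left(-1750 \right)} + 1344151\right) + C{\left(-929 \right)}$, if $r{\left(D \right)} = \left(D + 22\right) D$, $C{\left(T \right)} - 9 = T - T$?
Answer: $4368160$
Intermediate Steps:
$C{\left(T \right)} = 9$ ($C{\left(T \right)} = 9 + \left(T - T\right) = 9 + 0 = 9$)
$r{\left(D \right)} = D \left(22 + D\right)$ ($r{\left(D \right)} = \left(22 + D\right) D = D \left(22 + D\right)$)
$\left(r{\left(-1750 \right)} + 1344151\right) + C{\left(-929 \right)} = \left(- 1750 \left(22 - 1750\right) + 1344151\right) + 9 = \left(\left(-1750\right) \left(-1728\right) + 1344151\right) + 9 = \left(3024000 + 1344151\right) + 9 = 4368151 + 9 = 4368160$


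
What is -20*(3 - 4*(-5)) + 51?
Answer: -409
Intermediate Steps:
-20*(3 - 4*(-5)) + 51 = -20*(3 + 20) + 51 = -20*23 + 51 = -460 + 51 = -409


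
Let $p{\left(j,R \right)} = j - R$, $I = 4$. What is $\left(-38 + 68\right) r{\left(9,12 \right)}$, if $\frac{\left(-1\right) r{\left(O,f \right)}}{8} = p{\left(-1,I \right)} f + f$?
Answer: $11520$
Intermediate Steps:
$r{\left(O,f \right)} = 32 f$ ($r{\left(O,f \right)} = - 8 \left(\left(-1 - 4\right) f + f\right) = - 8 \left(- 5 f + f\right) = - 8 \left(- 4 f\right) = 32 f$)
$\left(-38 + 68\right) r{\left(9,12 \right)} = \left(-38 + 68\right) 32 \cdot 12 = 30 \cdot 384 = 11520$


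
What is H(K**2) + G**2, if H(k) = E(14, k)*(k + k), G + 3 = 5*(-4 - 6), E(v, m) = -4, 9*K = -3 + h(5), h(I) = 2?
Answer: 227521/81 ≈ 2808.9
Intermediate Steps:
K = -1/9 (K = (-3 + 2)/9 = (1/9)*(-1) = -1/9 ≈ -0.11111)
G = -53 (G = -3 + 5*(-4 - 6) = -3 + 5*(-10) = -3 - 50 = -53)
H(k) = -8*k (H(k) = -4*(k + k) = -8*k)
H(K**2) + G**2 = -8*(-1/9)**2 + (-53)**2 = -8*1/81 + 2809 = -8/81 + 2809 = 227521/81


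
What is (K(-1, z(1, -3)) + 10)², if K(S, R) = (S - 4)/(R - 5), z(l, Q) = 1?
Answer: 2025/16 ≈ 126.56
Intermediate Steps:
K(S, R) = (-4 + S)/(-5 + R)
(K(-1, z(1, -3)) + 10)² = ((-4 - 1)/(-5 + 1) + 10)² = (-5/(-4) + 10)² = (-¼*(-5) + 10)² = (5/4 + 10)² = (45/4)² = 2025/16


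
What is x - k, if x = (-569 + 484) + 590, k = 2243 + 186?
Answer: -1924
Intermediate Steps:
k = 2429
x = 505 (x = -85 + 590 = 505)
x - k = 505 - 1*2429 = 505 - 2429 = -1924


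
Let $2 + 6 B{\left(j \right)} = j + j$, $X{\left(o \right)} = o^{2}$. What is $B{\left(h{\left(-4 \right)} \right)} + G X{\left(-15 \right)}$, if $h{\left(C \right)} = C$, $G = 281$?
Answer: $\frac{189670}{3} \approx 63223.0$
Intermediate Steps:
$B{\left(j \right)} = - \frac{1}{3} + \frac{j}{3}$ ($B{\left(j \right)} = - \frac{1}{3} + \frac{j + j}{6} = - \frac{1}{3} + \frac{2 j}{6} = - \frac{1}{3} + \frac{j}{3}$)
$B{\left(h{\left(-4 \right)} \right)} + G X{\left(-15 \right)} = \left(- \frac{1}{3} + \frac{1}{3} \left(-4\right)\right) + 281 \left(-15\right)^{2} = \left(- \frac{1}{3} - \frac{4}{3}\right) + 281 \cdot 225 = - \frac{5}{3} + 63225 = \frac{189670}{3}$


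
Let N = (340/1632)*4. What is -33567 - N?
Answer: -201407/6 ≈ -33568.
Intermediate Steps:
N = ⅚ (N = (340*(1/1632))*4 = (5/24)*4 = ⅚ ≈ 0.83333)
-33567 - N = -33567 - 1*⅚ = -33567 - ⅚ = -201407/6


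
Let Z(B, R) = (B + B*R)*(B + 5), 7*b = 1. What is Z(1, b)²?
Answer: 2304/49 ≈ 47.020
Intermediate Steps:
b = ⅐ (b = (⅐)*1 = ⅐ ≈ 0.14286)
Z(B, R) = (5 + B)*(B + B*R) (Z(B, R) = (B + B*R)*(5 + B) = (5 + B)*(B + B*R))
Z(1, b)² = (1*(5 + 1 + 5*(⅐) + 1*(⅐)))² = (1*(5 + 1 + 5/7 + ⅐))² = (1*(48/7))² = (48/7)² = 2304/49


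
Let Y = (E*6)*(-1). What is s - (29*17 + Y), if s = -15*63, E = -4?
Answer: -1462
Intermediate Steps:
s = -945
Y = 24 (Y = -4*6*(-1) = -24*(-1) = 24)
s - (29*17 + Y) = -945 - (29*17 + 24) = -945 - (493 + 24) = -945 - 1*517 = -945 - 517 = -1462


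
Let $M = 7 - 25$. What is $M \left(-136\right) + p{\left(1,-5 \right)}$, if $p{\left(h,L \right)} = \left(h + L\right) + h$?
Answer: $2445$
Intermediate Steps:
$p{\left(h,L \right)} = L + 2 h$ ($p{\left(h,L \right)} = \left(L + h\right) + h = L + 2 h$)
$M = -18$ ($M = 7 - 25 = -18$)
$M \left(-136\right) + p{\left(1,-5 \right)} = \left(-18\right) \left(-136\right) + \left(-5 + 2 \cdot 1\right) = 2448 + \left(-5 + 2\right) = 2448 - 3 = 2445$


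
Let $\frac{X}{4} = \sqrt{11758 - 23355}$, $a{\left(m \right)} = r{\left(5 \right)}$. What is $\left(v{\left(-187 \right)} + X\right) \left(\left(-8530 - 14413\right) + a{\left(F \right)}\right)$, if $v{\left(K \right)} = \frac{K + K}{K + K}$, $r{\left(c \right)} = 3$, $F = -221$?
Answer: $-22940 - 91760 i \sqrt{11597} \approx -22940.0 - 9.8816 \cdot 10^{6} i$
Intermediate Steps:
$a{\left(m \right)} = 3$
$X = 4 i \sqrt{11597}$ ($X = 4 \sqrt{11758 - 23355} = 4 \sqrt{-11597} = 4 i \sqrt{11597} \approx 430.76 i$)
$v{\left(K \right)} = 1$ ($v{\left(K \right)} = \frac{2 K}{2 K} = 2 K \frac{1}{2 K} = 1$)
$\left(v{\left(-187 \right)} + X\right) \left(\left(-8530 - 14413\right) + a{\left(F \right)}\right) = \left(1 + 4 i \sqrt{11597}\right) \left(\left(-8530 - 14413\right) + 3\right) = \left(1 + 4 i \sqrt{11597}\right) \left(-22943 + 3\right) = \left(1 + 4 i \sqrt{11597}\right) \left(-22940\right) = -22940 - 91760 i \sqrt{11597}$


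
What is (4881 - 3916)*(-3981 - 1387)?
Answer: -5180120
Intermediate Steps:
(4881 - 3916)*(-3981 - 1387) = 965*(-5368) = -5180120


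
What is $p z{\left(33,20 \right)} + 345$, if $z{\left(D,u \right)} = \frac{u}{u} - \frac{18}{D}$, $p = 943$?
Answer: $\frac{8510}{11} \approx 773.64$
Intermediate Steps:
$z{\left(D,u \right)} = 1 - \frac{18}{D}$
$p z{\left(33,20 \right)} + 345 = 943 \frac{-18 + 33}{33} + 345 = 943 \cdot \frac{1}{33} \cdot 15 + 345 = 943 \cdot \frac{5}{11} + 345 = \frac{4715}{11} + 345 = \frac{8510}{11}$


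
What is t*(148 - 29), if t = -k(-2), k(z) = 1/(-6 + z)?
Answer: 119/8 ≈ 14.875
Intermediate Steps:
t = ⅛ (t = -1/(-6 - 2) = -1/(-8) = -1*(-⅛) = ⅛ ≈ 0.12500)
t*(148 - 29) = (148 - 29)/8 = (⅛)*119 = 119/8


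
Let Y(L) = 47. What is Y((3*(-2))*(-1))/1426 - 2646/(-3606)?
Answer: 657113/857026 ≈ 0.76674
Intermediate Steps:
Y((3*(-2))*(-1))/1426 - 2646/(-3606) = 47/1426 - 2646/(-3606) = 47*(1/1426) - 2646*(-1/3606) = 47/1426 + 441/601 = 657113/857026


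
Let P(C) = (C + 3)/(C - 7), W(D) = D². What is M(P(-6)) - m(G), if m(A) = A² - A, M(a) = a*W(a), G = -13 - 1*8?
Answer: -1014987/2197 ≈ -461.99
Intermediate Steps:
G = -21 (G = -13 - 8 = -21)
P(C) = (3 + C)/(-7 + C)
M(a) = a³ (M(a) = a*a² = a³)
M(P(-6)) - m(G) = ((3 - 6)/(-7 - 6))³ - (-21)*(-1 - 21) = (-3/(-13))³ - (-21)*(-22) = (-1/13*(-3))³ - 1*462 = (3/13)³ - 462 = 27/2197 - 462 = -1014987/2197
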